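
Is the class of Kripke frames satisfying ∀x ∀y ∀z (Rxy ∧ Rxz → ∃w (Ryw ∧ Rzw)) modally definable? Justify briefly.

Yes — defined by ◇□r → □◇r

The condition is convergence. A defining modal formula is ◇□r → □◇r.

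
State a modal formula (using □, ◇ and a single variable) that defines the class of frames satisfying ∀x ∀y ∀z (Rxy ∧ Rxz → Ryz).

◇ψ → □◇ψ

This is the Euclidean property; the standard corresponding axiom is 5: ◇ψ → □◇ψ.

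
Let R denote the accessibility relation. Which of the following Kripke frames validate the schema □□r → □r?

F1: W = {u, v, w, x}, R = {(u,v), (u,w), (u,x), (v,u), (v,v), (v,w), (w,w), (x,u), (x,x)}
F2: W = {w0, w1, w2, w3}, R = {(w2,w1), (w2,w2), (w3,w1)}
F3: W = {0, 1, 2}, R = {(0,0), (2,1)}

This is the axiom for density; its first-order frame correspondent is ∀x ∀y (Rxy → ∃z (Rxz ∧ Rzy)).
F1: satisfies the condition.
F2: fails — Rw3w1 but no z with Rw3z and Rzw1.
F3: fails — R21 but no z with R2z and Rz1.

F1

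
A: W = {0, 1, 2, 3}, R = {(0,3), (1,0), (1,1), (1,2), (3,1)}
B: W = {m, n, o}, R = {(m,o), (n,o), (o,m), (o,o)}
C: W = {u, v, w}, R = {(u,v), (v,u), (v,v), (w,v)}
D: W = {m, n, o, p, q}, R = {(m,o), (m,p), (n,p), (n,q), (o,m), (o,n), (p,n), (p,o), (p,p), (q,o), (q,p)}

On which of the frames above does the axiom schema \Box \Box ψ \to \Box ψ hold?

This is the axiom for density; its first-order frame correspondent is \forall x \forall y (Rxy \to \exists z (Rxz \wedge Rzy)).
A: fails — R03 but no z with R0z and Rz3.
B: holds.
C: holds.
D: fails — Rom but no z with Roz and Rzm.

B, C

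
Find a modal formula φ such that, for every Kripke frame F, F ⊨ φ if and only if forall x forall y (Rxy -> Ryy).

□(□p → p)

A defining formula is □(□p → p) (the T□ axiom).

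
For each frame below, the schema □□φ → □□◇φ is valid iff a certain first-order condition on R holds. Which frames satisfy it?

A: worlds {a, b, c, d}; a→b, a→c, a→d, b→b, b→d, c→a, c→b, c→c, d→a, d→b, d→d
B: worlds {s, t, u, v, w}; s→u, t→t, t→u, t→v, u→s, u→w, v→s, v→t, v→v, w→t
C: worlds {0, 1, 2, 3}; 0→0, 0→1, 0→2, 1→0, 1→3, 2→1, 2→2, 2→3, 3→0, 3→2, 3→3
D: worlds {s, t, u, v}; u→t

The schema corresponds to a generalized confluence (Geach) condition: ∀x ∀z (xR²z → ∃w (xR²w ∧ zRw)).
A: holds.
B: fails — sR²s but no w* with sR²w* and sRw*.
C: holds.
D: holds.

A, C, D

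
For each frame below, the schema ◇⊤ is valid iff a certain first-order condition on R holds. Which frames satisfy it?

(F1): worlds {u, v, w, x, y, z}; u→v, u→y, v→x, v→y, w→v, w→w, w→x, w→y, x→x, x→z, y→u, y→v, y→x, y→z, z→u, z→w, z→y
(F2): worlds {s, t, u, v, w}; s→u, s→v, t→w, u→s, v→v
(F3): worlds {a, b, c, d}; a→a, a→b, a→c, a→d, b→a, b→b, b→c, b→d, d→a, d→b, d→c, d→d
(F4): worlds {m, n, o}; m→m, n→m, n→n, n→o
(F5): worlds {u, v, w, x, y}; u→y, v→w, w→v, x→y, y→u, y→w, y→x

(F1), (F5)

Frame correspondent (Sahlqvist): ∀x ∃y Rxy — i.e. seriality.
(F1): ✓.
(F2): fails — world w has no successor.
(F3): fails — world c has no successor.
(F4): fails — world o has no successor.
(F5): ✓.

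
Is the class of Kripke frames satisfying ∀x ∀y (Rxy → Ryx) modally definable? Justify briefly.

Definable; p → □◇p defines it

This is a Sahlqvist condition; the B axiom p → □◇p defines it.
Suppose p→□◇p is valid. Take Rxy and set V(p)={x}. Then p at x, so □◇p at x, so ◇p at y, so some z with Ryz has p; z=x, i.e. Ryx.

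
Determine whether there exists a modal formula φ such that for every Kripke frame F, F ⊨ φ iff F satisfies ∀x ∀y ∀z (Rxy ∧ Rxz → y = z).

The condition is partial functionality. A defining modal formula is ◇p → □p.
Suppose ◇p→□p is valid. Take Rxy, Rxz and set V(p)={y}. Then ◇p at x, so □p at x, so p at z, i.e. z=y.

Yes — defined by ◇p → □p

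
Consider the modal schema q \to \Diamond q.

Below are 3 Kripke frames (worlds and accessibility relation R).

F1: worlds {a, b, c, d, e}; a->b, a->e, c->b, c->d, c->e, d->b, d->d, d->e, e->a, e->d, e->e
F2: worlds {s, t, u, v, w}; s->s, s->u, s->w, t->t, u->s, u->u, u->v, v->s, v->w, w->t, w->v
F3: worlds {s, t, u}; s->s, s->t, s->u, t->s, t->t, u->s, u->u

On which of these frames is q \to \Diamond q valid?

Frame correspondent (Sahlqvist): \forall x Rxx — i.e. reflexivity.
F1: fails — world a does not see itself.
F2: fails — world v does not see itself.
F3: holds.

F3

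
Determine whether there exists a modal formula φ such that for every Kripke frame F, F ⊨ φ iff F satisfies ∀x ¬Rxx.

If a class were modally definable it would be closed under surjective bounded morphisms (Goldblatt–Thomason).
The 3-cycle (worlds w0,w1,w2 with w0→w1→w2→w0) is irreflexive, and the map sending every world to a single reflexive point • is a surjective bounded morphism (forth: every edge maps to (•,•); back: every world has a successor). So any modal formula valid on the 3-cycle is also valid on the reflexive point, which is not irreflexive.
So the class is not modally definable.

No — not modally definable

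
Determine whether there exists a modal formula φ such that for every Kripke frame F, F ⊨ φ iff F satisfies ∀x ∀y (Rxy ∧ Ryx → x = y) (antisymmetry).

Any modally definable frame class is closed under surjective bounded morphisms.
The 6-cycle (worlds w0,w1,w2,w3,w4,w5 with w0→w1→w2→w3→w4→w5→w0) is antisymmetric. Sending even-indexed worlds to a and odd-indexed worlds to b is a surjective bounded morphism onto the two-world frame with a↔b, which is not antisymmetric.
So the class is not modally definable.

No — not modally definable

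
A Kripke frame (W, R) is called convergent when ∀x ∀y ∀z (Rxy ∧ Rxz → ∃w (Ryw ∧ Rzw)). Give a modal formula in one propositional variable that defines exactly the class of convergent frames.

◇□s → □◇s

This is convergence; the standard corresponding axiom is .2: ◇□s → □◇s.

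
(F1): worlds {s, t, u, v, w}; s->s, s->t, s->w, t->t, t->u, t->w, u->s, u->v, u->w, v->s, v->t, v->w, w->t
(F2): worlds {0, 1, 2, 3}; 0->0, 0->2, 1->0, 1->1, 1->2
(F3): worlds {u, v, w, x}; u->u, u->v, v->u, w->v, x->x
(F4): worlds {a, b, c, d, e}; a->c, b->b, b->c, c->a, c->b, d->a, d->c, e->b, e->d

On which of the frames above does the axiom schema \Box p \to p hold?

This is the axiom for reflexivity; its first-order frame correspondent is \forall x Rxx.
(F1): fails — world u does not see itself.
(F2): fails — world 2 does not see itself.
(F3): fails — world v does not see itself.
(F4): fails — world a does not see itself.

none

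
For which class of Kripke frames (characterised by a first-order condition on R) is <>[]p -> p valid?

Symmetry

This is a form of the B axiom.
Its frame correspondent is symmetry — forall x forall y (Rxy -> Ryx).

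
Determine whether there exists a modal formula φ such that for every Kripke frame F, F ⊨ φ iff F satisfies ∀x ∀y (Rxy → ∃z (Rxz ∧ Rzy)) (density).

The condition is density. A defining modal formula is □□p → □p.
Suppose □□p→□p is valid. Take Rxy and set V(p)={w : xR²w}. Then □□p at x, so □p at x, so p at y, i.e. ∃z(Rxz∧Rzy).

Yes, by □□p → □p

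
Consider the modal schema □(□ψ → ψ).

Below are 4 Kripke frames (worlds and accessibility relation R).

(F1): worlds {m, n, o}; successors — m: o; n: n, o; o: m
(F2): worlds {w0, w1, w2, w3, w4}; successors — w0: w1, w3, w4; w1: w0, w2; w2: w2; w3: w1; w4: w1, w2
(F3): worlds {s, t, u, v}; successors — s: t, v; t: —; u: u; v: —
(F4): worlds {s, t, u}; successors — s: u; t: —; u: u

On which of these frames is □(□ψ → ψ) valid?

(F4)

Frame correspondent (Sahlqvist): ∀x ∀y (Rxy → Ryy) — i.e. shift-reflexivity.
(F1): fails — Rom but not Rmm.
(F2): fails — Rw1w0 but not Rw0w0.
(F3): fails — Rsv but not Rvv.
(F4): satisfies the condition.
Valid on: (F4).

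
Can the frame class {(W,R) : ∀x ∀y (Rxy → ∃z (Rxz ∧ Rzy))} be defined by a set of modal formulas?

Yes: it is density, defined by the C4 schema □□r → □r.

Yes — defined by □□r → □r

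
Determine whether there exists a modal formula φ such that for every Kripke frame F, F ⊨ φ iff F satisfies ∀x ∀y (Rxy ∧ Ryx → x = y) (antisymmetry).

No

Modal frame validity is preserved under surjective bounded morphisms.
The 6-cycle (worlds w0,w1,w2,w3,w4,w5 with w0→w1→w2→w3→w4→w5→w0) is antisymmetric. Sending even-indexed worlds to s and odd-indexed worlds to t is a surjective bounded morphism onto the two-world frame with s↔t, which is not antisymmetric.
Hence antisymmetry is not modally definable.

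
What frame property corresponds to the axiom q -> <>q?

Equivalently (dual form): □q → q.
Suppose □q→q is valid. At any x set V(q)={w : Rxw}. Then □q holds at x, so q holds at x, i.e. Rxx.
Conversely, any frame satisfying forall x Rxx validates the schema.
Frame condition: forall x Rxx.

reflexivity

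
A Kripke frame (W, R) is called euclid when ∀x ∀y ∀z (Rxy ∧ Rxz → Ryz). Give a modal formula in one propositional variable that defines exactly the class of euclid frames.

◇p → □◇p

This is the Euclidean property; the standard corresponding axiom is 5: ◇p → □◇p.
Suppose ◇p→□◇p is valid. Take Rxy, Rxz and set V(p)={y}. Then ◇p at x, so □◇p at x, so ◇p at z, so some w with Rzw has p; w=y, i.e. Rzy. By symmetry of the argument, Ryz.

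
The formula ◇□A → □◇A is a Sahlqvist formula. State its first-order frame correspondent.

Suppose ◇□A→□◇A is valid. Take Rxy, Rxz and set V(A)={w : Ryw}. Then □A at y so ◇□A at x, so □◇A at x, so ◇A at z, giving w with Rzw and Ryw.

Convergence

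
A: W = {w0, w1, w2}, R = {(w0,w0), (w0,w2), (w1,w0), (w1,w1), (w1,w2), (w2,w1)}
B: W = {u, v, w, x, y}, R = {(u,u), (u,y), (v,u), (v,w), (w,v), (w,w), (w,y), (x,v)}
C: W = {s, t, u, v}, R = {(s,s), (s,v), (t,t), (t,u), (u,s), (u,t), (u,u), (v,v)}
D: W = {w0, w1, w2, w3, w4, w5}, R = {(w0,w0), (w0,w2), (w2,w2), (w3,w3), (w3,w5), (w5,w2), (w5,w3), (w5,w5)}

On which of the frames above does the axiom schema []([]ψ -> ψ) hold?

C, D

The schema corresponds to shift-reflexivity: forall x forall y (Rxy -> Ryy).
A: fails — Rw1w2 but not Rw2w2.
B: fails — Rwy but not Ryy.
C: condition met.
D: condition met.
Valid on: C, D.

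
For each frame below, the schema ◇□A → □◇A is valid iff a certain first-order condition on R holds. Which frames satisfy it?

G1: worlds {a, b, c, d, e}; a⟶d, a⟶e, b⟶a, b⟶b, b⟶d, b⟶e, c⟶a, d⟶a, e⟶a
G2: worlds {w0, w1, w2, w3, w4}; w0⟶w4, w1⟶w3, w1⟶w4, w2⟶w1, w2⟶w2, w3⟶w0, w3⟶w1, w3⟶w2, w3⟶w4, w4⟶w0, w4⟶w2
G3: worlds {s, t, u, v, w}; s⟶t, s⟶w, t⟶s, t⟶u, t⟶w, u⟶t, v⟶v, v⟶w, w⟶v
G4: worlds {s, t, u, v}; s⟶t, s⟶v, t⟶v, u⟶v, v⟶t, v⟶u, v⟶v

Frame correspondent (Sahlqvist): ∀x ∀y ∀z (Rxy ∧ Rxz → ∃w (Ryw ∧ Rzw)) — i.e. convergence.
G1: fails — Rba and Rbe but a and e have no common successor.
G2: fails — Rw2w2 and Rw2w1 but w2 and w1 have no common successor.
G3: fails — Rsw and Rst but w and t have no common successor.
G4: condition met.
Valid on: G4.

G4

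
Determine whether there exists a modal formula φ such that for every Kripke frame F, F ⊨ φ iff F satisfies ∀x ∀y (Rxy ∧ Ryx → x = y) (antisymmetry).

No — not modally definable

If a class were modally definable it would be closed under surjective bounded morphisms (Goldblatt–Thomason).
The 4-cycle (worlds a,b,c,d with a→b→c→d→a) is antisymmetric. Sending even-indexed worlds to a and odd-indexed worlds to b is a surjective bounded morphism onto the two-world frame with a↔b, which is not antisymmetric.
So no modal formula (or set of formulas) defines exactly the antisymmetric frames.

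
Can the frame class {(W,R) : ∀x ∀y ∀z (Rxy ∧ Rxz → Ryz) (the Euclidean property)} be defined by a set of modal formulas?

Yes — defined by ◇r → □◇r

The condition is the Euclidean property. A defining modal formula is ◇r → □◇r.
Suppose ◇r→□◇r is valid. Take Rxy, Rxz and set V(r)={y}. Then ◇r at x, so □◇r at x, so ◇r at z, so some w with Rzw has r; w=y, i.e. Rzy. By symmetry of the argument, Ryz.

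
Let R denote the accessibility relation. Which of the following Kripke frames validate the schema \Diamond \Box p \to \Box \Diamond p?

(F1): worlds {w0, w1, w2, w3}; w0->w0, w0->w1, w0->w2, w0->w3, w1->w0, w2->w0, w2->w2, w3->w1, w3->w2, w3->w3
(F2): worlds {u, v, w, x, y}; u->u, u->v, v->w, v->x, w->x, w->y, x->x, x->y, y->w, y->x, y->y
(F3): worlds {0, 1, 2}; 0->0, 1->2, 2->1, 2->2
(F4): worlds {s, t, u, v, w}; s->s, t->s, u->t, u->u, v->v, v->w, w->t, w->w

(F3)

The schema corresponds to convergence: \forall x \forall y \forall z (Rxy \wedge Rxz \to \exists w (Ryw \wedge Rzw)).
(F1): fails — Rw0w1 and Rw0w3 but w1 and w3 have no common successor.
(F2): fails — Ruv and Ruu but v and u have no common successor.
(F3): holds.
(F4): fails — Rut and Ruu but t and u have no common successor.
Valid on: (F3).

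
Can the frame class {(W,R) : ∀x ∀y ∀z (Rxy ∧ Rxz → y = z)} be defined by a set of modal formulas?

This is a Sahlqvist condition; the CD axiom ◇r → □r defines it.

Yes — defined by ◇r → □r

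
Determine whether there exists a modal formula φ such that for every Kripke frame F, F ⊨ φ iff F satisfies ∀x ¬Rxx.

If a class were modally definable it would be closed under surjective bounded morphisms (Goldblatt–Thomason).
The 4-cycle (worlds 0,1,2,3 with 0→1→2→3→0) is irreflexive, and the map sending every world to a single reflexive point • is a surjective bounded morphism (forth: every edge maps to (•,•); back: every world has a successor). So any modal formula valid on the 4-cycle is also valid on the reflexive point, which is not irreflexive.
Hence irreflexivity is not modally definable.

Not modally definable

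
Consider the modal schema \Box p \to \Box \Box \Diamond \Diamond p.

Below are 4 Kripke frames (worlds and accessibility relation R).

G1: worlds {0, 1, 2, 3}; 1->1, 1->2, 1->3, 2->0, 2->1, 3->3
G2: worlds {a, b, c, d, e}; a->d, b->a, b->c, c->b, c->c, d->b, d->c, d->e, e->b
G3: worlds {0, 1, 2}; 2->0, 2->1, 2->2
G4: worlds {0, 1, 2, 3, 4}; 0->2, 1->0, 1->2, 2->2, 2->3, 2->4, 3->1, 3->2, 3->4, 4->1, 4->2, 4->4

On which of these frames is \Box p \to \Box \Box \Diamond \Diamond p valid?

G4

Frame correspondent (Sahlqvist): \forall x \forall z (x R^2 z \to \exists w (xRw \wedge z R^2 w)) — i.e. a generalized confluence (Geach) condition.
G1: fails — 1R²0 but no w with 1Rw and 0R²w.
G2: fails — aR²c but no w with aRw and cR²w.
G3: fails — 2R²0 but no w with 2Rw and 0R²w.
G4: holds.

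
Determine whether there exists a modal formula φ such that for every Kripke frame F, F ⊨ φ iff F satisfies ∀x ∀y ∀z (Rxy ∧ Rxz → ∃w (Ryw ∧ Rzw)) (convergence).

Yes, by ◇□q → □◇q

This is a Sahlqvist condition; the .2 axiom ◇□q → □◇q defines it.
Suppose ◇□q→□◇q is valid. Take Rxy, Rxz and set V(q)={w : Ryw}. Then □q at y so ◇□q at x, so □◇q at x, so ◇q at z, giving w with Rzw and Ryw.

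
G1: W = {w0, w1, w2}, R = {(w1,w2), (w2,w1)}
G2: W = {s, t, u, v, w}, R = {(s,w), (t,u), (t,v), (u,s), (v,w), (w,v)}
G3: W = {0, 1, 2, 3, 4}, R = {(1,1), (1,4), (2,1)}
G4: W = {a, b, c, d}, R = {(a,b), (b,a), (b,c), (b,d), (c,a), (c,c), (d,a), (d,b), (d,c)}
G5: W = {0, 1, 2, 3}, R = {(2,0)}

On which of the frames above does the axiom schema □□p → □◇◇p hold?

G4

Frame correspondent (Sahlqvist): ∀x ∀z (xRz → ∃w (xR²w ∧ zR²w)) — i.e. a generalized confluence (Geach) condition.
G1: fails — w1Rw2 but no w with w1R²w and w2R²w.
G2: fails — sRw but no w* with sR²w* and wR²w*.
G3: fails — 1R4 but no w with 1R²w and 4R²w.
G4: ✓.
G5: fails — 2R0 but no w with 2R²w and 0R²w.
Valid on: G4.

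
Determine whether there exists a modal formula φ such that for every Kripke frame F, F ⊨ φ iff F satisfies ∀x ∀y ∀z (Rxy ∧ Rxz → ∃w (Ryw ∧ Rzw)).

Yes: it is convergence, defined by the .2 schema ◇□q → □◇q.
Suppose ◇□q→□◇q is valid. Take Rxy, Rxz and set V(q)={w : Ryw}. Then □q at y so ◇□q at x, so □◇q at x, so ◇q at z, giving w with Rzw and Ryw.

Yes, by ◇□q → □◇q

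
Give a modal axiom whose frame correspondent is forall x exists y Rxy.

This is seriality; the standard corresponding axiom is D: □ψ → ◇ψ.
Suppose □ψ→◇ψ is valid. At any x set V(ψ)=W. Then □ψ at x, so ◇ψ at x, so x has a successor.

□ψ → ◇ψ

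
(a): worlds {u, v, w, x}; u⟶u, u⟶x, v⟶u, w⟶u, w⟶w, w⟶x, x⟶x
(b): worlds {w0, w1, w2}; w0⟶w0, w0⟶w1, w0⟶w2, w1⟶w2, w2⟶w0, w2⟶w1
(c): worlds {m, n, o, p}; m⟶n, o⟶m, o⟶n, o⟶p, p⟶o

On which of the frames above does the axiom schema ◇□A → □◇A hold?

(a)

Frame correspondent (Sahlqvist): ∀x ∀y ∀z (Rxy ∧ Rxz → ∃w (Ryw ∧ Rzw)) — i.e. convergence.
(a): satisfies the condition.
(b): fails — Rw0w1 and Rw0w2 but w1 and w2 have no common successor.
(c): fails — Rmn and Rmn but n and n have no common successor.
Valid on: (a).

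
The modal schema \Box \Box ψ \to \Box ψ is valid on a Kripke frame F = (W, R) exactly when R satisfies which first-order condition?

density

This schema is the C4 axiom.
Its frame correspondent is density — \forall x \forall y (Rxy \to \exists z (Rxz \wedge Rzy)).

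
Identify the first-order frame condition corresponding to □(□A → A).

Shift-reflexivity

Suppose □(□A→A) is valid. Take Rxy and set V(A)={w : Ryw}. Then at y, □A holds; since □(□A→A) at x, □A→A at y, so A at y, i.e. Ryy.
The converse is a direct semantic check.
Frame condition: ∀x ∀y (Rxy → Ryy).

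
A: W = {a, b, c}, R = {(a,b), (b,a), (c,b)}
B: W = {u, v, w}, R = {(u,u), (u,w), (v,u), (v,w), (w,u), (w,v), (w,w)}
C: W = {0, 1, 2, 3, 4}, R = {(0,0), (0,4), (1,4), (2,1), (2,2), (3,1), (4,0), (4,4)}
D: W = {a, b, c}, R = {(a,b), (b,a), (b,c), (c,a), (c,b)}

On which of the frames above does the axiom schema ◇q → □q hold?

A

The schema corresponds to partial functionality: ∀x ∀y ∀z (Rxy ∧ Rxz → y = z).
A: condition met.
B: fails — u sees both u and w.
C: fails — 0 sees both 0 and 4.
D: fails — b sees both a and c.
Valid on: A.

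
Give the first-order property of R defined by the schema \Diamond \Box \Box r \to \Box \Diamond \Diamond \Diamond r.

\forall x \forall y \forall z ((xRy \wedge xRz) \to \exists w (y R^2 w \wedge z R^3 w))

This is a Sahlqvist (Geach-type) schema ◇^1□^2r → □^1◇^3r.
Minimal-valuation argument: fix x; take any y with xR^1y and any z with xR^1z. Set V(r) to the set of worlds R-reachable from y in exactly 2 steps. Then □^2r holds at y, so the antecedent holds at x; validity forces ◇^3r at z, giving a w with zR^3w and yR^2w.
First-order correspondent: \forall x \forall y \forall z ((xRy \wedge xRz) \to \exists w (y R^2 w \wedge z R^3 w)).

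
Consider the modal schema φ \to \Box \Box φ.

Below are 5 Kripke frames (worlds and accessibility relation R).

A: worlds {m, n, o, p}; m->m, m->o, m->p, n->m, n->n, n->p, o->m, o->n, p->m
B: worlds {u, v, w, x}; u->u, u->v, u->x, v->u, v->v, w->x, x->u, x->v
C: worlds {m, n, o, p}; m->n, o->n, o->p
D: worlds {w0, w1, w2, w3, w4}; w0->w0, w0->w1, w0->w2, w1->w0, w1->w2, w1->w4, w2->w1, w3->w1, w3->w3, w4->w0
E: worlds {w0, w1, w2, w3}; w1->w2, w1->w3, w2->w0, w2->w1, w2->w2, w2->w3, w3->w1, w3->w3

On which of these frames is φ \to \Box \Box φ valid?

The schema corresponds to a generalized confluence (Geach) condition: \forall x \forall z (x R^2 z \to \exists w (x = w \wedge z = w)).
A: fails — mR²n but m ≠ n.
B: fails — uR²v but u ≠ v.
C: condition met.
D: fails — w0R²w1 but w0 ≠ w1.
E: fails — w1R²w0 but w1 ≠ w0.
Valid on: C.

C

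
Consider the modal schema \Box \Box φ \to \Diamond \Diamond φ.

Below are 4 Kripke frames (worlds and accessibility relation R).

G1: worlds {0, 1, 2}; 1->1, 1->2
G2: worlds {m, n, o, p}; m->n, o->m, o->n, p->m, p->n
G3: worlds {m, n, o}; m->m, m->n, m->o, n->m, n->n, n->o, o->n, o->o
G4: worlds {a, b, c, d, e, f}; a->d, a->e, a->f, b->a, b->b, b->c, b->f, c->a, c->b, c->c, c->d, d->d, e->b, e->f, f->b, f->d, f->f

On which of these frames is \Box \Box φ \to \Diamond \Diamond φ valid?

The schema corresponds to a generalized confluence (Geach) condition: \forall x \exists w (x R^2 w \wedge x R^2 w).
G1: fails — at 0 but no w with 0R²w and 0R²w.
G2: fails — at m but no w with mR²w and mR²w.
G3: condition met.
G4: condition met.
Valid on: G3, G4.

G3, G4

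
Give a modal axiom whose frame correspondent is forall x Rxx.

The condition is reflexivity. The T schema □ψ → ψ defines it.
Suppose □ψ→ψ is valid. At any x set V(ψ)={w : Rxw}. Then □ψ holds at x, so ψ holds at x, i.e. Rxx.

□ψ → ψ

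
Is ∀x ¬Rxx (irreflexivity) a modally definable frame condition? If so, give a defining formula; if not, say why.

Not definable by any modal formula

Any modally definable frame class is closed under surjective bounded morphisms.
The 4-cycle (worlds s,t,u,v with s→t→u→v→s) is irreflexive, and the map sending every world to a single reflexive point • is a surjective bounded morphism (forth: every edge maps to (•,•); back: every world has a successor). So any modal formula valid on the 4-cycle is also valid on the reflexive point, which is not irreflexive.
So the class is not modally definable.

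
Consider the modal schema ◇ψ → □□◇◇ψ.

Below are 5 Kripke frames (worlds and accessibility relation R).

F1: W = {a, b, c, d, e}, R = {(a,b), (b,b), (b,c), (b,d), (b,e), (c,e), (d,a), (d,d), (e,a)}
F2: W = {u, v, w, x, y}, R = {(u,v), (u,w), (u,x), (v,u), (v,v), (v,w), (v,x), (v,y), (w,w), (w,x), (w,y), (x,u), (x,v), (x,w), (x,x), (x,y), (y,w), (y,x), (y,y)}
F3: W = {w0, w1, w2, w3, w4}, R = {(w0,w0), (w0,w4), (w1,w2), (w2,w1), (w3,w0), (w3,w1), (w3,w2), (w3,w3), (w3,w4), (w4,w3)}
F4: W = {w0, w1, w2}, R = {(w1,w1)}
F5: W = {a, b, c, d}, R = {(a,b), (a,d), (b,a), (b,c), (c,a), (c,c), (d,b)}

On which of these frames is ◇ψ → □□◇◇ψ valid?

F2, F4

This is the axiom for a generalized confluence (Geach) condition; its first-order frame correspondent is ∀x ∀y ∀z ((xRy ∧ xR²z) → ∃w (y = w ∧ zR²w)).
F1: fails — aRb, aR²c but no w with b=w and cR²w.
F2: holds.
F3: fails — w1Rw2, w1R²w1 but no w with w2=w and w1R²w.
F4: holds.
F5: fails — aRd, aR²a but no w with d=w and aR²w.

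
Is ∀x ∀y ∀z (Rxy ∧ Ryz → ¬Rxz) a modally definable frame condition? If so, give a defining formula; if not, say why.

Modal frame validity is preserved under surjective bounded morphisms.
The 7-cycle (worlds s,t,u,v,w,x,y with s→t→u→v→w→x→y→s) is intransitive. Mapping every world to a single reflexive point • is a surjective bounded morphism; the reflexive point is not intransitive (R••∧R•• but R••).
Hence intransitivity is not modally definable.

Not definable by any modal formula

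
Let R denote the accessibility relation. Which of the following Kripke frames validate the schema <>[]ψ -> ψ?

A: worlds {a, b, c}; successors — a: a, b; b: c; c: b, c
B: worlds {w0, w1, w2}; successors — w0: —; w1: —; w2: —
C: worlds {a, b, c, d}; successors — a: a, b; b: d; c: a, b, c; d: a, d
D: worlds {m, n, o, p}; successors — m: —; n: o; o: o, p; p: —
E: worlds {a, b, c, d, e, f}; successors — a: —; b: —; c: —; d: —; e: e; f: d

This is the axiom for symmetry; its first-order frame correspondent is forall x forall y (Rxy -> Ryx).
A: fails — Rab but not Rba.
B: condition met.
C: fails — Rab but not Rba.
D: fails — Rno but not Ron.
E: fails — Rfd but not Rdf.
Valid on: B.

B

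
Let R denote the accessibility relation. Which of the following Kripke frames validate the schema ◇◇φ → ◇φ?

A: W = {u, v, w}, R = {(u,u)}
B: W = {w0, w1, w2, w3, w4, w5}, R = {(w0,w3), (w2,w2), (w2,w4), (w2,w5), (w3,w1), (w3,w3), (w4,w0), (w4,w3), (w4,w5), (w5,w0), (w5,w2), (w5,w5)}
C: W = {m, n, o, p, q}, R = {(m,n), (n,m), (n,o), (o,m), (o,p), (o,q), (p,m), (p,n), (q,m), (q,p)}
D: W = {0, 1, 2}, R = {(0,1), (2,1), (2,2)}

The schema corresponds to transitivity: ∀x ∀y ∀z (Rxy ∧ Ryz → Rxz).
A: satisfies the condition.
B: fails — Rw2w4 and Rw4w0 but not Rw2w0.
C: fails — Rom and Rmn but not Ron.
D: satisfies the condition.

A, D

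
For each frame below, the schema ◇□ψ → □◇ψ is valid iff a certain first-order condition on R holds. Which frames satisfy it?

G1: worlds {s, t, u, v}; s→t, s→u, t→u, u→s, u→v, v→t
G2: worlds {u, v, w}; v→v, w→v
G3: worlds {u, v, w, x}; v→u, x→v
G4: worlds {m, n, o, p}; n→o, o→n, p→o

G2, G4

The schema corresponds to convergence: ∀x ∀y ∀z (Rxy ∧ Rxz → ∃w (Ryw ∧ Rzw)).
G1: fails — Rsu and Rst but u and t have no common successor.
G2: ✓.
G3: fails — Rvu and Rvu but u and u have no common successor.
G4: ✓.
Valid on: G2, G4.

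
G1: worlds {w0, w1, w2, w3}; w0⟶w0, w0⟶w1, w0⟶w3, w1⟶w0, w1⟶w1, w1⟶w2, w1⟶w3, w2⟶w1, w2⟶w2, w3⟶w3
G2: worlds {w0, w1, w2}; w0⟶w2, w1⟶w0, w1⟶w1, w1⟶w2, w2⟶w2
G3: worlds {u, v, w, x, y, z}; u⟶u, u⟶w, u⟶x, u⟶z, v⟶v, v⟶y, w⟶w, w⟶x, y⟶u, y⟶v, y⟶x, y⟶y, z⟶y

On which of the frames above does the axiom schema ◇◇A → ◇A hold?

G2

Frame correspondent (Sahlqvist): ∀x ∀y ∀z (Rxy ∧ Ryz → Rxz) — i.e. transitivity.
G1: fails — Rw0w1 and Rw1w2 but not Rw0w2.
G2: ✓.
G3: fails — Ruz and Rzy but not Ruy.
Valid on: G2.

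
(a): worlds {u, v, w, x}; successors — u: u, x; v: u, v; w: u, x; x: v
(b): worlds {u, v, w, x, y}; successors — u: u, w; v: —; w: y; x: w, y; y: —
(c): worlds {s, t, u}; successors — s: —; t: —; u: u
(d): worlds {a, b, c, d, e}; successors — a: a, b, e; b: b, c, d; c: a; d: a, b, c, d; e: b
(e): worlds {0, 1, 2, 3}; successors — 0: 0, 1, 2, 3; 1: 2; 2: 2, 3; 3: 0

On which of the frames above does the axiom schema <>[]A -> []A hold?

(c)

The schema corresponds to the Euclidean property: forall x forall y forall z (Rxy & Rxz -> Ryz).
(a): fails — Rux and Ruu but not Rxu.
(b): fails — Ruw and Ruw but not Rww.
(c): ✓.
(d): fails — Rab and Rae but not Rbe.
(e): fails — R02 and R00 but not R20.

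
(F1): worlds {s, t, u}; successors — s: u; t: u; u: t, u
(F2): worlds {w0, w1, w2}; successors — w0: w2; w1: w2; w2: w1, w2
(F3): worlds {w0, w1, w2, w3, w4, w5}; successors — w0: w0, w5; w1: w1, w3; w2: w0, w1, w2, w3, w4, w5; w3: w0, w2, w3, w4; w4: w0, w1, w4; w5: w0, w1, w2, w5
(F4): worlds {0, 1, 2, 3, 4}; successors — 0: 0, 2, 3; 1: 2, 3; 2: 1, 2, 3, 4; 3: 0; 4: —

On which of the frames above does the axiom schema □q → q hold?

Frame correspondent (Sahlqvist): ∀x Rxx — i.e. reflexivity.
(F1): fails — world s does not see itself.
(F2): fails — world w0 does not see itself.
(F3): condition met.
(F4): fails — world 1 does not see itself.
Valid on: (F3).

(F3)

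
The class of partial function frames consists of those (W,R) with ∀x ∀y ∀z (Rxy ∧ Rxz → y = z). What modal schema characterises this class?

◇ψ → □ψ

This is partial functionality; the standard corresponding axiom is CD: ◇ψ → □ψ.
Suppose ◇ψ→□ψ is valid. Take Rxy, Rxz and set V(ψ)={y}. Then ◇ψ at x, so □ψ at x, so ψ at z, i.e. z=y.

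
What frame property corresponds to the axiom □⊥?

Emptiness of R

□⊥ is valid iff no world has any successor (otherwise □⊥ fails at any world with one).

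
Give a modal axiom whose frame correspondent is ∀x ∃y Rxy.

□p → ◇p

This is seriality; the standard corresponding axiom is D: □p → ◇p.
Suppose □p→◇p is valid. At any x set V(p)=W. Then □p at x, so ◇p at x, so x has a successor.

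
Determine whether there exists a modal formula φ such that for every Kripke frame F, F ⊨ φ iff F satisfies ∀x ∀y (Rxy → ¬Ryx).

No — not modally definable

If a class were modally definable it would be closed under surjective bounded morphisms (Goldblatt–Thomason).
The 4-cycle (worlds a,b,c,d with a→b→c→d→a) is asymmetric. Mapping every world to a single reflexive point • is a surjective bounded morphism, and the reflexive point is not asymmetric (R•• but asymmetry requires ¬R••).
So the class is not modally definable.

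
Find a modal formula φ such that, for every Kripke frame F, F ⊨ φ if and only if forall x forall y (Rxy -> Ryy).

This is shift-reflexivity; the standard corresponding axiom is T□: □(□ψ → ψ).
Suppose □(□ψ→ψ) is valid. Take Rxy and set V(ψ)={w : Ryw}. Then at y, □ψ holds; since □(□ψ→ψ) at x, □ψ→ψ at y, so ψ at y, i.e. Ryy.

□(□ψ → ψ)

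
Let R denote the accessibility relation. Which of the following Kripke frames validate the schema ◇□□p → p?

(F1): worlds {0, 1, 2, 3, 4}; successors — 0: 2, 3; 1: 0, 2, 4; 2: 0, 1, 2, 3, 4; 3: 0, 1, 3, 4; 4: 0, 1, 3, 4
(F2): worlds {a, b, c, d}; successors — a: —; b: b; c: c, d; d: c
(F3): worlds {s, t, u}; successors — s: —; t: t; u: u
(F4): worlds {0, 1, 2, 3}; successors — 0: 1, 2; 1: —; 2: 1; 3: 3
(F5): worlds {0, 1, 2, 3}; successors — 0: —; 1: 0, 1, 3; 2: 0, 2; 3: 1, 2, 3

Frame correspondent (Sahlqvist): ∀x ∀y (xRy → ∃w (yR²w ∧ x = w)) — i.e. a generalized confluence (Geach) condition.
(F1): satisfies the condition.
(F2): satisfies the condition.
(F3): satisfies the condition.
(F4): fails — 0R1 but no w with 1R²w and 0=w.
(F5): fails — 1R0 but no w with 0R²w and 1=w.
Valid on: (F1), (F2), (F3).

(F1), (F2), (F3)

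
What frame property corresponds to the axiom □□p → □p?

density

Suppose □□p→□p is valid. Take Rxy and set V(p)={w : xR²w}. Then □□p at x, so □p at x, so p at y, i.e. ∃z(Rxz∧Rzy).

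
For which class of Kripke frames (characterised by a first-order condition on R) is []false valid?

This is the Ver axiom.
It corresponds to emptiness of R: forall x forall y ~Rxy.

Emptiness of R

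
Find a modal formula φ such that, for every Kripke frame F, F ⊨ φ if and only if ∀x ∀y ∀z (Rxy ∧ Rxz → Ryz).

A defining formula is ◇p → □◇p (the 5 axiom).

◇p → □◇p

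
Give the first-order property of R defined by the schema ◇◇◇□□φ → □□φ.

∀x ∀y ∀z ((xR³y ∧ xR²z) → ∃w (yR²w ∧ z = w))

This is a Sahlqvist (Geach-type) schema ◇^3□^2φ → □^2◇^0φ.
Minimal-valuation argument: fix x; take any y with xR^3y and any z with xR^2z. Set V(φ) to the set of worlds R-reachable from y in exactly 2 steps. Then □^2φ holds at y, so the antecedent holds at x; validity forces ◇^0φ at z, giving a w with zR^0w and yR^2w.
First-order correspondent: ∀x ∀y ∀z ((xR³y ∧ xR²z) → ∃w (yR²w ∧ z = w)).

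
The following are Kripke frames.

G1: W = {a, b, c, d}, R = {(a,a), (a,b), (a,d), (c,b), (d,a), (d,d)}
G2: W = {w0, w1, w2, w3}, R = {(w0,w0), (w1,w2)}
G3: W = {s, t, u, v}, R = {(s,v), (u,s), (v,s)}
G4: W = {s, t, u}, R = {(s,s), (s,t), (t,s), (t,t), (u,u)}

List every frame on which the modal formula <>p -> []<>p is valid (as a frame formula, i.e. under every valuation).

G4

This is the axiom for the Euclidean property; its first-order frame correspondent is forall x forall y forall z (Rxy & Rxz -> Ryz).
G1: fails — Rab and Rab but not Rbb.
G2: fails — Rw1w2 and Rw1w2 but not Rw2w2.
G3: fails — Rsv and Rsv but not Rvv.
G4: holds.
Valid on: G4.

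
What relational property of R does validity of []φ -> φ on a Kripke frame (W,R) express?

Reflexivity

Suppose □φ→φ is valid. At any x set V(φ)={w : Rxw}. Then □φ holds at x, so φ holds at x, i.e. Rxx.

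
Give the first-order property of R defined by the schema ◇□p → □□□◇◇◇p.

This is a Sahlqvist (Geach-type) schema ◇^1□^1p → □^3◇^3p.
Minimal-valuation argument: fix x; take any y with xR^1y and any z with xR^3z. Set V(p) to the set of worlds R-reachable from y in exactly 1 step. Then □^1p holds at y, so the antecedent holds at x; validity forces ◇^3p at z, giving a w with zR^3w and yR^1w.
First-order correspondent: ∀x ∀y ∀z ((xRy ∧ xR³z) → ∃w (yRw ∧ zR³w)).

∀x ∀y ∀z ((xRy ∧ xR³z) → ∃w (yRw ∧ zR³w))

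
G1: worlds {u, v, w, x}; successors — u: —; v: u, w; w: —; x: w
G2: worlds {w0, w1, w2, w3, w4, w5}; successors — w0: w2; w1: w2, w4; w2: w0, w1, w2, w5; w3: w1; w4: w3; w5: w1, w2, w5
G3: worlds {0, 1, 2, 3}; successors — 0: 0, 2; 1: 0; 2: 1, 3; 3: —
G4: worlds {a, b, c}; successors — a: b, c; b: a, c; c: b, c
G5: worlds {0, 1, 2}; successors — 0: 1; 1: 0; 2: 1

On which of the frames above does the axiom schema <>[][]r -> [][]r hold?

G1

Frame correspondent (Sahlqvist): forall x forall y forall z ((xRy & x R^2 z) -> exists w (y R^2 w & z = w)) — i.e. a generalized confluence (Geach) condition.
G1: satisfies the condition.
G2: fails — w1Rw2, w1R²w3 but no w with w2R²w and w3=w.
G3: fails — 0R2, 0R²1 but no w with 2R²w and 1=w.
G4: fails — aRb, aR²a but no w with bR²w and a=w.
G5: fails — 0R1, 0R²0 but no w with 1R²w and 0=w.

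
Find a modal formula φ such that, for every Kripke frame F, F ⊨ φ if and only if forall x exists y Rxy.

□r → ◇r

A defining formula is □r → ◇r (the D axiom).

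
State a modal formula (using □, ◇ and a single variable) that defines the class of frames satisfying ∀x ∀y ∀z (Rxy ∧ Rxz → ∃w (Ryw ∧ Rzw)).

◇□s → □◇s

The condition is convergence. The .2 schema ◇□s → □◇s defines it.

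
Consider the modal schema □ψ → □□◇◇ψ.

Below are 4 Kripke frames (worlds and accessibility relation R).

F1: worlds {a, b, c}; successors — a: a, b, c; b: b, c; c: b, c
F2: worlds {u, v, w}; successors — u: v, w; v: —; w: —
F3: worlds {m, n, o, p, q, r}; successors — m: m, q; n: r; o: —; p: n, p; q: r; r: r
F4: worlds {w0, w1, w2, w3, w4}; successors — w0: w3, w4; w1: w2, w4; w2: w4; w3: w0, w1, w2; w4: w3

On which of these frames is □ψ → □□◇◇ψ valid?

The schema corresponds to a generalized confluence (Geach) condition: ∀x ∀z (xR²z → ∃w (xRw ∧ zR²w)).
F1: ✓.
F2: ✓.
F3: fails — mR²q but no w with mRw and qR²w.
F4: fails — w3R²w2 but no w with w3Rw and w2R²w.

F1, F2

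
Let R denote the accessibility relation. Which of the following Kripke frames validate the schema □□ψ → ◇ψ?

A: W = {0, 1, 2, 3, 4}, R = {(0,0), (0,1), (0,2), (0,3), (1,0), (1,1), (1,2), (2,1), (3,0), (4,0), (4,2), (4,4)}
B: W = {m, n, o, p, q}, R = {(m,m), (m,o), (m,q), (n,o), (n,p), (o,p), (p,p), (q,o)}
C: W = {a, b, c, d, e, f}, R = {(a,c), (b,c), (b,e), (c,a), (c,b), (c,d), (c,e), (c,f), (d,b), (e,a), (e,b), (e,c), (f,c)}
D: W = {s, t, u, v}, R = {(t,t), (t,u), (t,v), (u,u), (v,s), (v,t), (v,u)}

A

This is the axiom for a generalized confluence (Geach) condition; its first-order frame correspondent is ∀x ∃w (xR²w ∧ xRw).
A: ✓.
B: fails — at q but no w with qR²w and qRw.
C: fails — at a but no w with aR²w and aRw.
D: fails — at s but no w with sR²w and sRw.
Valid on: A.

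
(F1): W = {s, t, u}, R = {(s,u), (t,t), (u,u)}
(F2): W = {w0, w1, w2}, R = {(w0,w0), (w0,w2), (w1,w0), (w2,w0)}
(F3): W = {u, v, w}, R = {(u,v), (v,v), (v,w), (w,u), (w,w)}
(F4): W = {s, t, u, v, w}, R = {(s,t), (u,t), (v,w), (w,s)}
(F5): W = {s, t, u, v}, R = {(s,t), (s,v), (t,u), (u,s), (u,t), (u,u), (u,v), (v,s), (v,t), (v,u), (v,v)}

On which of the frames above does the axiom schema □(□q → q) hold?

Frame correspondent (Sahlqvist): ∀x ∀y (Rxy → Ryy) — i.e. shift-reflexivity.
(F1): holds.
(F2): fails — Rw0w2 but not Rw2w2.
(F3): fails — Rwu but not Ruu.
(F4): fails — Rws but not Rss.
(F5): fails — Rut but not Rtt.
Valid on: (F1).

(F1)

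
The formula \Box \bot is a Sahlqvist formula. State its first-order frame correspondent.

□⊥ is valid iff no world has any successor (otherwise □⊥ fails at any world with one).
Conversely, on a frame with emptiness of R the schema holds at every world under every valuation.
Frame condition: \forall x \forall y \neg Rxy.

emptiness of R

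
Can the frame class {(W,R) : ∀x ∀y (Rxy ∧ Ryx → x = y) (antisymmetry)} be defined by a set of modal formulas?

Any modally definable frame class is closed under surjective bounded morphisms.
The 8-cycle (worlds 0,1,2,3,4,5,6,7 with 0→1→2→3→4→5→6→7→0) is antisymmetric. Sending even-indexed worlds to a and odd-indexed worlds to b is a surjective bounded morphism onto the two-world frame with a↔b, which is not antisymmetric.
So the class is not modally definable.

No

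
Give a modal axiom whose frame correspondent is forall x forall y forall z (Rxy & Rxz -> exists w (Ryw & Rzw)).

◇□ψ → □◇ψ

This is convergence; the standard corresponding axiom is .2: ◇□ψ → □◇ψ.
Suppose ◇□ψ→□◇ψ is valid. Take Rxy, Rxz and set V(ψ)={w : Ryw}. Then □ψ at y so ◇□ψ at x, so □◇ψ at x, so ◇ψ at z, giving w with Rzw and Ryw.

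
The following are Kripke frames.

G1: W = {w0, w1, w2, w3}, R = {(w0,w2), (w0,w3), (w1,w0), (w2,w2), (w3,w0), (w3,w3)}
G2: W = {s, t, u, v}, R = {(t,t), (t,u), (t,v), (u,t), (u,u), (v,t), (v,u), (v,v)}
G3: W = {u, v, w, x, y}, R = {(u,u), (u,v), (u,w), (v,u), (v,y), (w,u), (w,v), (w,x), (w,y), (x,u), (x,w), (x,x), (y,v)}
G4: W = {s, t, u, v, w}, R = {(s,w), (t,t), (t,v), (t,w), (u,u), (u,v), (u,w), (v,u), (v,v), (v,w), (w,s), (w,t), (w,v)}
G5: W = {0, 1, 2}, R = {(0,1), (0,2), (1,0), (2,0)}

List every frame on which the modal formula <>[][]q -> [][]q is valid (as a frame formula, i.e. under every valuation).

The schema corresponds to a generalized confluence (Geach) condition: forall x forall y forall z ((xRy & x R^2 z) -> exists w (y R^2 w & z = w)).
G1: fails — w0Rw2, w0R²w0 but no w with w2R²w and w0=w.
G2: holds.
G3: fails — uRv, uR²x but no t with vR²t and x=t.
G4: fails — sRw, sR²s but no w* with wR²w* and s=w*.
G5: fails — 0R1, 0R²0 but no w with 1R²w and 0=w.
Valid on: G2.

G2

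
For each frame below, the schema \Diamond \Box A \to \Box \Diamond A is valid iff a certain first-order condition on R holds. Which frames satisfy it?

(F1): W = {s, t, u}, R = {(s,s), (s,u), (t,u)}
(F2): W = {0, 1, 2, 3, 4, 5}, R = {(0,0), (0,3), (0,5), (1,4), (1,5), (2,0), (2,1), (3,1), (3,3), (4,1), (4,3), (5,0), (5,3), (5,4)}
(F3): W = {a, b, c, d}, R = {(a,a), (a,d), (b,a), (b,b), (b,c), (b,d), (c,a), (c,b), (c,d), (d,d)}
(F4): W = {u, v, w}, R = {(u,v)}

(F3)

Frame correspondent (Sahlqvist): \forall x \forall y \forall z (Rxy \wedge Rxz \to \exists w (Ryw \wedge Rzw)) — i.e. convergence.
(F1): fails — Rsu and Rsu but u and u have no common successor.
(F2): fails — R31 and R33 but 1 and 3 have no common successor.
(F3): condition met.
(F4): fails — Ruv and Ruv but v and v have no common successor.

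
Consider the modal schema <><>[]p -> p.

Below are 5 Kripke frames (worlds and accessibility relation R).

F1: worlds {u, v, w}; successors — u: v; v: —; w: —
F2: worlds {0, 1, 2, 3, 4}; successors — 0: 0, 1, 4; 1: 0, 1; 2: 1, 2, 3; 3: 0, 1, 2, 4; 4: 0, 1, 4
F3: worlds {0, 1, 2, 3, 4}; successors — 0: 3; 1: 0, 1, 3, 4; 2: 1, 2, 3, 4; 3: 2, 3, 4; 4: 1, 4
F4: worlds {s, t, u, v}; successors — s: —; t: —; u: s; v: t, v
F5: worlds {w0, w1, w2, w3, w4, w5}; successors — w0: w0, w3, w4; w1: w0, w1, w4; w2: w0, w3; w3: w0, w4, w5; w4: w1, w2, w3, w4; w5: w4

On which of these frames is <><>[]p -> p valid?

This is the axiom for a generalized confluence (Geach) condition; its first-order frame correspondent is forall x forall y (x R^2 y -> exists w (yRw & x = w)).
F1: condition met.
F2: fails — 2R²0 but no w with 0Rw and 2=w.
F3: fails — 0R²2 but no w with 2Rw and 0=w.
F4: fails — vR²t but no w with tRw and v=w.
F5: fails — w0R²w4 but no w with w4Rw and w0=w.

F1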